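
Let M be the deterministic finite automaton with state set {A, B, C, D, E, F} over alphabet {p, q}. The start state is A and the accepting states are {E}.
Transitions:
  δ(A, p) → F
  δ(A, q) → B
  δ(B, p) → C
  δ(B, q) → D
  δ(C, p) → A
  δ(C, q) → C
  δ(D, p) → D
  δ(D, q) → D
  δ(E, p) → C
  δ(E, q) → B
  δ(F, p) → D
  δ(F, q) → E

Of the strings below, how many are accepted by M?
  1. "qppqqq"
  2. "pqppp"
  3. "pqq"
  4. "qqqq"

"qppqqq": rejected
"pqppp": rejected
"pqq": rejected
"qqqq": rejected

0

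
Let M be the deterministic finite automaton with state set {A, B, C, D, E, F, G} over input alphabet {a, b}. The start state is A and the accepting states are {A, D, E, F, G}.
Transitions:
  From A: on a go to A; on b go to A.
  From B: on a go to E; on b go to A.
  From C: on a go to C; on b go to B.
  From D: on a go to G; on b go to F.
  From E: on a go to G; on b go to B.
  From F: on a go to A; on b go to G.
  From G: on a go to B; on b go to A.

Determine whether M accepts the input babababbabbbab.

accepted

A --b--> A
A --a--> A
A --b--> A
A --a--> A
A --b--> A
A --a--> A
A --b--> A
A --b--> A
A --a--> A
A --b--> A
A --b--> A
A --b--> A
A --a--> A
A --b--> A
End in state A, which is an accepting state.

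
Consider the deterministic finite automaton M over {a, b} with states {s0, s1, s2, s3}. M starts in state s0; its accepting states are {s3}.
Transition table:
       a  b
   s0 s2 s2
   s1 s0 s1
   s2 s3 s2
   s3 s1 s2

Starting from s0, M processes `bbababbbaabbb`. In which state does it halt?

s0 --b--> s2
s2 --b--> s2
s2 --a--> s3
s3 --b--> s2
s2 --a--> s3
s3 --b--> s2
s2 --b--> s2
s2 --b--> s2
s2 --a--> s3
s3 --a--> s1
s1 --b--> s1
s1 --b--> s1
s1 --b--> s1

s1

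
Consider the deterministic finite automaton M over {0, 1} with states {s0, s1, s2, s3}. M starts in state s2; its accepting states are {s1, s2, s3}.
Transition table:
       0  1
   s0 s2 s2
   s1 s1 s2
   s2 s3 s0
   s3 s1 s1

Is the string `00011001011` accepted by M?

s2 --0--> s3
s3 --0--> s1
s1 --0--> s1
s1 --1--> s2
s2 --1--> s0
s0 --0--> s2
s2 --0--> s3
s3 --1--> s1
s1 --0--> s1
s1 --1--> s2
s2 --1--> s0
End in state s0, which is not an accepting state.

rejected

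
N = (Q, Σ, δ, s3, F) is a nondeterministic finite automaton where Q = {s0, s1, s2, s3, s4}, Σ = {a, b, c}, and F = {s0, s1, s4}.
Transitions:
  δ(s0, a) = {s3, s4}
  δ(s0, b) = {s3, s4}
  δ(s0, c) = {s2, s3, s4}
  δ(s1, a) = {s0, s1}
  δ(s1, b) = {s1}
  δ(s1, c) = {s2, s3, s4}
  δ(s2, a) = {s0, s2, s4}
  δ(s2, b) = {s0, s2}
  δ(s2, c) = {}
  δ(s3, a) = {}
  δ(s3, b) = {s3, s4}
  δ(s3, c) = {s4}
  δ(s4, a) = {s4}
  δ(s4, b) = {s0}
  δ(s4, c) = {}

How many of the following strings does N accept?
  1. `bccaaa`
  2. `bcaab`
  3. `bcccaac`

1

`bccaaa`: rejected
`bcaab`: accepted
`bcccaac`: rejected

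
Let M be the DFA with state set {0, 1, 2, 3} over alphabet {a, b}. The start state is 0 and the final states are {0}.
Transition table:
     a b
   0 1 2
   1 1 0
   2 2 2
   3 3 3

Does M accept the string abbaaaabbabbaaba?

0 --a--> 1
1 --b--> 0
0 --b--> 2
2 --a--> 2
2 --a--> 2
2 --a--> 2
2 --a--> 2
2 --b--> 2
2 --b--> 2
2 --a--> 2
2 --b--> 2
2 --b--> 2
2 --a--> 2
2 --a--> 2
2 --b--> 2
2 --a--> 2
End in state 2, which is not an accepting state.

rejected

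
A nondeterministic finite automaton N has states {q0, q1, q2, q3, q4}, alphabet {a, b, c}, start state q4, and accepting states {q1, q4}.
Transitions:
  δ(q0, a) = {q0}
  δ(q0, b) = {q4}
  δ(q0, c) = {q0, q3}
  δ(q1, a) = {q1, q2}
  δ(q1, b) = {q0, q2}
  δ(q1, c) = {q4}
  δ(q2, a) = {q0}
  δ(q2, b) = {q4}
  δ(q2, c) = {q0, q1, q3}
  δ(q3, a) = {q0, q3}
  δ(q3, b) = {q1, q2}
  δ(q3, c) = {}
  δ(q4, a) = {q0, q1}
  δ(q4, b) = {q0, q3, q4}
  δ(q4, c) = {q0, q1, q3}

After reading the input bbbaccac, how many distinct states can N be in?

4

Start: {q4}
read b: {q0, q3, q4}
read b: {q0, q1, q2, q3, q4}
read b: {q0, q1, q2, q3, q4}
read a: {q0, q1, q2, q3}
read c: {q0, q1, q3, q4}
read c: {q0, q1, q3, q4}
read a: {q0, q1, q2, q3}
read c: {q0, q1, q3, q4}
Final reachable set {q0, q1, q3, q4} has 4 states.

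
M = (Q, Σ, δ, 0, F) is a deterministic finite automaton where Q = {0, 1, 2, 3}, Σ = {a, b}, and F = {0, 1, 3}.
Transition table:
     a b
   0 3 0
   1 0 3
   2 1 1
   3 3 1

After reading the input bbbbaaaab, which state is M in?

0 --b--> 0
0 --b--> 0
0 --b--> 0
0 --b--> 0
0 --a--> 3
3 --a--> 3
3 --a--> 3
3 --a--> 3
3 --b--> 1

1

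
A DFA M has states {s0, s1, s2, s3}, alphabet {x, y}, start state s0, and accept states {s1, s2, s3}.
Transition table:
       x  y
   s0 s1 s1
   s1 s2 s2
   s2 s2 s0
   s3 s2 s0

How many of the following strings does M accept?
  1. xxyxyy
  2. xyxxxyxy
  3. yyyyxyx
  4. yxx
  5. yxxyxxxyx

4

xxyxyy: rejected
xyxxxyxy: accepted
yyyyxyx: accepted
yxx: accepted
yxxyxxxyx: accepted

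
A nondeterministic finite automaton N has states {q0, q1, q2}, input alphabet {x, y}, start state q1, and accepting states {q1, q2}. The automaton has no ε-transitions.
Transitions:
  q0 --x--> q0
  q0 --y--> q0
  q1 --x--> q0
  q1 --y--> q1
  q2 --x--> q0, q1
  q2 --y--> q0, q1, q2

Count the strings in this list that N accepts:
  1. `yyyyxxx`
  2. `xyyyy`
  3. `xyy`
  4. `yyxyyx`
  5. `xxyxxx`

`yyyyxxx`: rejected
`xyyyy`: rejected
`xyy`: rejected
`yyxyyx`: rejected
`xxyxxx`: rejected

0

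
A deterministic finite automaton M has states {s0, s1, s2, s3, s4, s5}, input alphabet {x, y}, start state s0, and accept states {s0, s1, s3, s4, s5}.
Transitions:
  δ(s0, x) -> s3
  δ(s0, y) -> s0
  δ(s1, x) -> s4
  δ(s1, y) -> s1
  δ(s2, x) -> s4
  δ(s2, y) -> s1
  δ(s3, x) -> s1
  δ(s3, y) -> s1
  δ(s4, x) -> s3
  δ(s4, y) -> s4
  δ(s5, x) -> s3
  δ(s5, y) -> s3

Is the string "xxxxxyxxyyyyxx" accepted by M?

s0 --x--> s3
s3 --x--> s1
s1 --x--> s4
s4 --x--> s3
s3 --x--> s1
s1 --y--> s1
s1 --x--> s4
s4 --x--> s3
s3 --y--> s1
s1 --y--> s1
s1 --y--> s1
s1 --y--> s1
s1 --x--> s4
s4 --x--> s3
End in state s3, which is an accepting state.

accepted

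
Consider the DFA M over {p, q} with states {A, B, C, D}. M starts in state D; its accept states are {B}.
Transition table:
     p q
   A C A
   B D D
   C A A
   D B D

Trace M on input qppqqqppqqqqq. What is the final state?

D --q--> D
D --p--> B
B --p--> D
D --q--> D
D --q--> D
D --q--> D
D --p--> B
B --p--> D
D --q--> D
D --q--> D
D --q--> D
D --q--> D
D --q--> D

D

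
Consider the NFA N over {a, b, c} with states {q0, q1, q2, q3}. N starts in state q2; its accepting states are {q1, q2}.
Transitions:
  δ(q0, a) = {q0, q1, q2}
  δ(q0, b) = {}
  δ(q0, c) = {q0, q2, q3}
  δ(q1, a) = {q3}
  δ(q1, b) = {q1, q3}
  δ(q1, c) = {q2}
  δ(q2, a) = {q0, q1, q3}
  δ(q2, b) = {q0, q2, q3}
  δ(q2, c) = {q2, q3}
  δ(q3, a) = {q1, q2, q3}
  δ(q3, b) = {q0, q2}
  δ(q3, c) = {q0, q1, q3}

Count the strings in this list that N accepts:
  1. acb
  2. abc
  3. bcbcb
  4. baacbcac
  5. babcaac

acb: accepted
abc: accepted
bcbcb: accepted
baacbcac: accepted
babcaac: accepted

5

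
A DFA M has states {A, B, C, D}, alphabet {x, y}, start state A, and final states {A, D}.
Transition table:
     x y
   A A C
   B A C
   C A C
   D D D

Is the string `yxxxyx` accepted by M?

accepted

A --y--> C
C --x--> A
A --x--> A
A --x--> A
A --y--> C
C --x--> A
End in state A, which is an accepting state.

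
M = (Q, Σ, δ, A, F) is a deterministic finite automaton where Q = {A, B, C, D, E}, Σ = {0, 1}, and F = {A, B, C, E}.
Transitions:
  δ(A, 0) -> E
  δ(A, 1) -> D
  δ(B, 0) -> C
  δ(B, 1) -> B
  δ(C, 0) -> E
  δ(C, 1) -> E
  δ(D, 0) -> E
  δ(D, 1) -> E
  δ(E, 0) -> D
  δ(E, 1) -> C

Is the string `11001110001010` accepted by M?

accepted

A --1--> D
D --1--> E
E --0--> D
D --0--> E
E --1--> C
C --1--> E
E --1--> C
C --0--> E
E --0--> D
D --0--> E
E --1--> C
C --0--> E
E --1--> C
C --0--> E
End in state E, which is an accepting state.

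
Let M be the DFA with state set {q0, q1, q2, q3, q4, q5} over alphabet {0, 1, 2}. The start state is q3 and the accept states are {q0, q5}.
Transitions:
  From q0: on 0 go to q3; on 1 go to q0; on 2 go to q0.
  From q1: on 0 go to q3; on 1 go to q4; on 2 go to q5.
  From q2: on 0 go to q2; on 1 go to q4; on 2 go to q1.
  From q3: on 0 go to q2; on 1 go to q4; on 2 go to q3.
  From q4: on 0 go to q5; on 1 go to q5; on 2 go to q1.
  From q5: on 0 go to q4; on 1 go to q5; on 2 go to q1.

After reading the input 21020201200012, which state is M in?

q1

q3 --2--> q3
q3 --1--> q4
q4 --0--> q5
q5 --2--> q1
q1 --0--> q3
q3 --2--> q3
q3 --0--> q2
q2 --1--> q4
q4 --2--> q1
q1 --0--> q3
q3 --0--> q2
q2 --0--> q2
q2 --1--> q4
q4 --2--> q1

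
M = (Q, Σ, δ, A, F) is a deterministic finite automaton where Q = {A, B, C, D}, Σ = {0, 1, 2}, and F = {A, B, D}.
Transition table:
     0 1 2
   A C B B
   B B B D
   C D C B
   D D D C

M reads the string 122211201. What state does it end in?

D

A --1--> B
B --2--> D
D --2--> C
C --2--> B
B --1--> B
B --1--> B
B --2--> D
D --0--> D
D --1--> D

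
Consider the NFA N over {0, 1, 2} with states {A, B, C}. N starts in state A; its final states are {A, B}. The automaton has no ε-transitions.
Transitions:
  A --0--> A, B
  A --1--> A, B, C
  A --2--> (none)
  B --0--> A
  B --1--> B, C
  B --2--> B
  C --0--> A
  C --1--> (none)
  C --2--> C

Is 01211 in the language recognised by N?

accepted

Start: {A}
read 0: {A, B}
read 1: {A, B, C}
read 2: {B, C}
read 1: {B, C}
read 1: {B, C}
Reachable ∩ accepting = {B} — nonempty.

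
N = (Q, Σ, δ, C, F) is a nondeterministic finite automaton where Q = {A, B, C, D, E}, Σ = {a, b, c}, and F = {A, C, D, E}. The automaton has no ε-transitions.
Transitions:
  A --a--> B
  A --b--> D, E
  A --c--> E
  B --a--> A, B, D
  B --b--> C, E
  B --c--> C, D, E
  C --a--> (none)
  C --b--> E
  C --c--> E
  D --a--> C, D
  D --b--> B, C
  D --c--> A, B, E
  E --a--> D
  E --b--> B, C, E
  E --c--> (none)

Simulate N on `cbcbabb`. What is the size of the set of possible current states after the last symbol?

3

Start: {C}
read c: {E}
read b: {B, C, E}
read c: {C, D, E}
read b: {B, C, E}
read a: {A, B, D}
read b: {B, C, D, E}
read b: {B, C, E}
Final reachable set {B, C, E} has 3 states.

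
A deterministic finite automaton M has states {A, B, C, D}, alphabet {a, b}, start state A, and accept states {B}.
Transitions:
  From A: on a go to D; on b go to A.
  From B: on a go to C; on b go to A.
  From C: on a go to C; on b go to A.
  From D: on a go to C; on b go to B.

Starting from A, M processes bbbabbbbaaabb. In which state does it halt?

A --b--> A
A --b--> A
A --b--> A
A --a--> D
D --b--> B
B --b--> A
A --b--> A
A --b--> A
A --a--> D
D --a--> C
C --a--> C
C --b--> A
A --b--> A

A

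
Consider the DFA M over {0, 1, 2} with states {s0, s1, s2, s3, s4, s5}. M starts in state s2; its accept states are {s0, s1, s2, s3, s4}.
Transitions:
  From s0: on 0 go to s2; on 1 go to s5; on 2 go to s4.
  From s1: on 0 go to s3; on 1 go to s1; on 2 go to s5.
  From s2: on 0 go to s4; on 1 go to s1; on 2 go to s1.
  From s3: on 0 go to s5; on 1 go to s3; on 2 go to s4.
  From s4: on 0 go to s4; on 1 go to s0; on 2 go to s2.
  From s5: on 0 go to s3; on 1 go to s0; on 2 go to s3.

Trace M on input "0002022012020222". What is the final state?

s2 --0--> s4
s4 --0--> s4
s4 --0--> s4
s4 --2--> s2
s2 --0--> s4
s4 --2--> s2
s2 --2--> s1
s1 --0--> s3
s3 --1--> s3
s3 --2--> s4
s4 --0--> s4
s4 --2--> s2
s2 --0--> s4
s4 --2--> s2
s2 --2--> s1
s1 --2--> s5

s5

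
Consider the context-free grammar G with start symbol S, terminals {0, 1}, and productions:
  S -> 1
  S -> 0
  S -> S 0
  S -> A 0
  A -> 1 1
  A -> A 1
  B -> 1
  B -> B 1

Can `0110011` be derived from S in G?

no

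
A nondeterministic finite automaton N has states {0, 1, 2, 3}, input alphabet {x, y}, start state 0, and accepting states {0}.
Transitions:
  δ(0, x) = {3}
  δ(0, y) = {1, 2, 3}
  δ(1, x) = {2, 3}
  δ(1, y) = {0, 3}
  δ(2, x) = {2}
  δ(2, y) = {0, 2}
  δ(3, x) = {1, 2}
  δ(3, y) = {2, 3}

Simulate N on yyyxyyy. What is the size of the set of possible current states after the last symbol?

Start: {0}
read y: {1, 2, 3}
read y: {0, 2, 3}
read y: {0, 1, 2, 3}
read x: {1, 2, 3}
read y: {0, 2, 3}
read y: {0, 1, 2, 3}
read y: {0, 1, 2, 3}
Final reachable set {0, 1, 2, 3} has 4 states.

4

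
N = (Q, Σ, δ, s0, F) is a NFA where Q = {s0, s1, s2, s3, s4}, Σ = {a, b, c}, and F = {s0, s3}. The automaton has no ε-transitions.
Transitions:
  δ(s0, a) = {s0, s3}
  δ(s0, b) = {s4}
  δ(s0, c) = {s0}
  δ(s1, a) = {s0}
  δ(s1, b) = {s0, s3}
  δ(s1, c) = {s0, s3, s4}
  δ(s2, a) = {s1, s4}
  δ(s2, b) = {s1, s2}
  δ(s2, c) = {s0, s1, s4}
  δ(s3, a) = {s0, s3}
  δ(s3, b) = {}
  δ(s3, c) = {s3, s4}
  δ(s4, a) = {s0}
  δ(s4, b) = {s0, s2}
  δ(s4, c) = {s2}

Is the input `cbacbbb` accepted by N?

Start: {s0}
read c: {s0}
read b: {s4}
read a: {s0}
read c: {s0}
read b: {s4}
read b: {s0, s2}
read b: {s1, s2, s4}
Reachable ∩ accepting = {} — empty.

rejected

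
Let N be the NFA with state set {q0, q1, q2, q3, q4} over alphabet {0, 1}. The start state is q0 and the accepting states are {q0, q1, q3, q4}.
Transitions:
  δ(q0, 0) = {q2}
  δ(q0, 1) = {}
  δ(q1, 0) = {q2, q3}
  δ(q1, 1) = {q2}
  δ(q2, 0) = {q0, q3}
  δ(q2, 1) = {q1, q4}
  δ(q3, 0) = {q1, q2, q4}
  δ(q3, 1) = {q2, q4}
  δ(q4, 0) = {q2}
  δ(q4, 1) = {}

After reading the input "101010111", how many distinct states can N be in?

Start: {q0}
read 1: {}
The reachable set is empty and stays empty for the remaining 8 symbols.
Final reachable set {} has 0 states.

0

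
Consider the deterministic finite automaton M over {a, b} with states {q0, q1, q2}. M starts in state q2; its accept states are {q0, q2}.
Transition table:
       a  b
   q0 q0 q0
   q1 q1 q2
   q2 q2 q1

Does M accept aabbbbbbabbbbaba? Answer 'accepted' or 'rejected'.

rejected

q2 --a--> q2
q2 --a--> q2
q2 --b--> q1
q1 --b--> q2
q2 --b--> q1
q1 --b--> q2
q2 --b--> q1
q1 --b--> q2
q2 --a--> q2
q2 --b--> q1
q1 --b--> q2
q2 --b--> q1
q1 --b--> q2
q2 --a--> q2
q2 --b--> q1
q1 --a--> q1
End in state q1, which is not an accepting state.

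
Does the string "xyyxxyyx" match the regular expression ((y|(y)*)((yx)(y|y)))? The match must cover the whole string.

no

No split of xyyxxyyx into u·v has (y|(y)*) matching u and ((yx)(y|y)) matching v.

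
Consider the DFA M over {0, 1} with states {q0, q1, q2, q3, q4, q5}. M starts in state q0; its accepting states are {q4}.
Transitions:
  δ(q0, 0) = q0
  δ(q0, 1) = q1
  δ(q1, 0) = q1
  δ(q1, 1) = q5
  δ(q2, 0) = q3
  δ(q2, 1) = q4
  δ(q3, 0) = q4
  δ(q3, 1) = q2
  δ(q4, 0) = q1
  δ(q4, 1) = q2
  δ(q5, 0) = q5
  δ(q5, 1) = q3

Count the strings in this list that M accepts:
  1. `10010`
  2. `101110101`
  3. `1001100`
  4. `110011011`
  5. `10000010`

`10010`: rejected
`101110101`: rejected
`1001100`: rejected
`110011011`: accepted
`10000010`: rejected

1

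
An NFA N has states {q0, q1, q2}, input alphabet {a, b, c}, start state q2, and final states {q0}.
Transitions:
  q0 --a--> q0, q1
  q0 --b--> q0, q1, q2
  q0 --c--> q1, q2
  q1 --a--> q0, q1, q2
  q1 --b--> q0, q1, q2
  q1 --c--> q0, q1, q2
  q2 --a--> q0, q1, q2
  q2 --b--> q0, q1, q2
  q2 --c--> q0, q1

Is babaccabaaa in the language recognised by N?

accepted

Start: {q2}
read b: {q0, q1, q2}
read a: {q0, q1, q2}
read b: {q0, q1, q2}
read a: {q0, q1, q2}
read c: {q0, q1, q2}
read c: {q0, q1, q2}
read a: {q0, q1, q2}
read b: {q0, q1, q2}
read a: {q0, q1, q2}
read a: {q0, q1, q2}
read a: {q0, q1, q2}
Reachable ∩ accepting = {q0} — nonempty.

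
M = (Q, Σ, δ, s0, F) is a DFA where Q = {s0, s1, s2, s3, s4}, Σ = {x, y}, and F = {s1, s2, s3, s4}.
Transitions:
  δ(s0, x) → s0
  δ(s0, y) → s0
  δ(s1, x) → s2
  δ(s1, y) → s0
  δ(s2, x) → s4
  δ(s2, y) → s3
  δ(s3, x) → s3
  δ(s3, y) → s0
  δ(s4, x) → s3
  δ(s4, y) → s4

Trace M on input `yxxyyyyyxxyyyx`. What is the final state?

s0

s0 --y--> s0
s0 --x--> s0
s0 --x--> s0
s0 --y--> s0
s0 --y--> s0
s0 --y--> s0
s0 --y--> s0
s0 --y--> s0
s0 --x--> s0
s0 --x--> s0
s0 --y--> s0
s0 --y--> s0
s0 --y--> s0
s0 --x--> s0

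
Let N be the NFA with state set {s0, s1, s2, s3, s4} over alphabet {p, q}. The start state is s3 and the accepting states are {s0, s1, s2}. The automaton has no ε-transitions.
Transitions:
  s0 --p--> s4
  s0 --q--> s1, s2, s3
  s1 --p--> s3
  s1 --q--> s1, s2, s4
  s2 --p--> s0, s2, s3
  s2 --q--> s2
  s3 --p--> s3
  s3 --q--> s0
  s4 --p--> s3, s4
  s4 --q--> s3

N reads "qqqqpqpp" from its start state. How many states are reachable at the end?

4

Start: {s3}
read q: {s0}
read q: {s1, s2, s3}
read q: {s0, s1, s2, s4}
read q: {s1, s2, s3, s4}
read p: {s0, s2, s3, s4}
read q: {s0, s1, s2, s3}
read p: {s0, s2, s3, s4}
read p: {s0, s2, s3, s4}
Final reachable set {s0, s2, s3, s4} has 4 states.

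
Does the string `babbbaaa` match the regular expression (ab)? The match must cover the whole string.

no

No split of babbbaaa into u·v has a matching u and b matching v.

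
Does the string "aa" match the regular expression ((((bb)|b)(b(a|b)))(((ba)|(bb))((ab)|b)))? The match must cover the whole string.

No split of aa into u·v has (((bb)|b)(b(a|b))) matching u and (((ba)|(bb))((ab)|b)) matching v.

no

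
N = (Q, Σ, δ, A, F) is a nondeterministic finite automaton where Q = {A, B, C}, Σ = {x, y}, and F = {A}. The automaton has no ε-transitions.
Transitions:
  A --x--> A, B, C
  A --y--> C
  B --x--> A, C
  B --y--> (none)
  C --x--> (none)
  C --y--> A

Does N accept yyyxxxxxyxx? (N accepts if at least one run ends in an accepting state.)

Start: {A}
read y: {C}
read y: {A}
read y: {C}
read x: {}
The reachable set is empty and stays empty for the remaining 7 symbols.
Reachable ∩ accepting = {} — empty.

rejected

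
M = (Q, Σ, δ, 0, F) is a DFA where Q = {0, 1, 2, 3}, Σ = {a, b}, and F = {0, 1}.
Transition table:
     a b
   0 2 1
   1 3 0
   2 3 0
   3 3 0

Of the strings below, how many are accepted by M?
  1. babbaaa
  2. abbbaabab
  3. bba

babbaaa: rejected
abbbaabab: accepted
bba: rejected

1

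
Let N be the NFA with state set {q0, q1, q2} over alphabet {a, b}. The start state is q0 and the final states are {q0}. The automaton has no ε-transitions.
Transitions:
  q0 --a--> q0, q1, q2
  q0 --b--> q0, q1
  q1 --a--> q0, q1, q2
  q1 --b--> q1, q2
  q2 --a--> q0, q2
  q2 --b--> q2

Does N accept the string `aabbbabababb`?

Start: {q0}
read a: {q0, q1, q2}
read a: {q0, q1, q2}
read b: {q0, q1, q2}
read b: {q0, q1, q2}
read b: {q0, q1, q2}
read a: {q0, q1, q2}
read b: {q0, q1, q2}
read a: {q0, q1, q2}
read b: {q0, q1, q2}
read a: {q0, q1, q2}
read b: {q0, q1, q2}
read b: {q0, q1, q2}
Reachable ∩ accepting = {q0} — nonempty.

accepted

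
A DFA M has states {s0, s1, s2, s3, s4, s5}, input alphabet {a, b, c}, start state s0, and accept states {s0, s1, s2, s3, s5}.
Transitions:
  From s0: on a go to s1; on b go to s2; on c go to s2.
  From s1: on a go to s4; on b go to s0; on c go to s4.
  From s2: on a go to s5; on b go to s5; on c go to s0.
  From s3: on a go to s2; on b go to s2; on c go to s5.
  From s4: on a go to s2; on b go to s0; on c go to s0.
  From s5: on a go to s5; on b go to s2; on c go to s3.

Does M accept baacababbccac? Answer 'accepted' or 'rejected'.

accepted

s0 --b--> s2
s2 --a--> s5
s5 --a--> s5
s5 --c--> s3
s3 --a--> s2
s2 --b--> s5
s5 --a--> s5
s5 --b--> s2
s2 --b--> s5
s5 --c--> s3
s3 --c--> s5
s5 --a--> s5
s5 --c--> s3
End in state s3, which is an accepting state.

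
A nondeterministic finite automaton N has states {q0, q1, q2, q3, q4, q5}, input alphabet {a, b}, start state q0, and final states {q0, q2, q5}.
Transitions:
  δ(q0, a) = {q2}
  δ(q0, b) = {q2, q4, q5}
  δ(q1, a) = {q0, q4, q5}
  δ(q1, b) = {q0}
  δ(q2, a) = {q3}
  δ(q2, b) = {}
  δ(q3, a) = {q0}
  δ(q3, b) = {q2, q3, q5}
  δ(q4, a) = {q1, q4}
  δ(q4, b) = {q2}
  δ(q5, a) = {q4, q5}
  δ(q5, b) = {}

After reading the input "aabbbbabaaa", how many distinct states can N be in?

6

Start: {q0}
read a: {q2}
read a: {q3}
read b: {q2, q3, q5}
read b: {q2, q3, q5}
read b: {q2, q3, q5}
read b: {q2, q3, q5}
read a: {q0, q3, q4, q5}
read b: {q2, q3, q4, q5}
read a: {q0, q1, q3, q4, q5}
read a: {q0, q1, q2, q4, q5}
read a: {q0, q1, q2, q3, q4, q5}
Final reachable set {q0, q1, q2, q3, q4, q5} has 6 states.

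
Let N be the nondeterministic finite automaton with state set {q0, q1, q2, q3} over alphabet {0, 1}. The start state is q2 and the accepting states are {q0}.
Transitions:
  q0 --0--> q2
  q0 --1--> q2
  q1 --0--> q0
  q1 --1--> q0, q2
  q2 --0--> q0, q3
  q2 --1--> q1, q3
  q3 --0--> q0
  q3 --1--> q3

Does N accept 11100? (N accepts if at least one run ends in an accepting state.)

Start: {q2}
read 1: {q1, q3}
read 1: {q0, q2, q3}
read 1: {q1, q2, q3}
read 0: {q0, q3}
read 0: {q0, q2}
Reachable ∩ accepting = {q0} — nonempty.

accepted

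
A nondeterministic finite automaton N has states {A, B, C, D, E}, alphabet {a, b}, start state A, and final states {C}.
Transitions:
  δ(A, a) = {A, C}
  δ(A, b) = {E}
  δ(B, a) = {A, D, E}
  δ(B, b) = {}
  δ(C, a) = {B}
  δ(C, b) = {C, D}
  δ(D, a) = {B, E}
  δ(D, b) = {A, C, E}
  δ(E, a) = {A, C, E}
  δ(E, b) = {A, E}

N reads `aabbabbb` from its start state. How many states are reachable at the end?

Start: {A}
read a: {A, C}
read a: {A, B, C}
read b: {C, D, E}
read b: {A, C, D, E}
read a: {A, B, C, E}
read b: {A, C, D, E}
read b: {A, C, D, E}
read b: {A, C, D, E}
Final reachable set {A, C, D, E} has 4 states.

4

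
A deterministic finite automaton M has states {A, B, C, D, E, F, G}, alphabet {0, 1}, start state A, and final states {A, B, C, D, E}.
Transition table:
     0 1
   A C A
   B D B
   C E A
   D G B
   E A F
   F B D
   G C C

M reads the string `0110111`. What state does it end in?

A --0--> C
C --1--> A
A --1--> A
A --0--> C
C --1--> A
A --1--> A
A --1--> A

A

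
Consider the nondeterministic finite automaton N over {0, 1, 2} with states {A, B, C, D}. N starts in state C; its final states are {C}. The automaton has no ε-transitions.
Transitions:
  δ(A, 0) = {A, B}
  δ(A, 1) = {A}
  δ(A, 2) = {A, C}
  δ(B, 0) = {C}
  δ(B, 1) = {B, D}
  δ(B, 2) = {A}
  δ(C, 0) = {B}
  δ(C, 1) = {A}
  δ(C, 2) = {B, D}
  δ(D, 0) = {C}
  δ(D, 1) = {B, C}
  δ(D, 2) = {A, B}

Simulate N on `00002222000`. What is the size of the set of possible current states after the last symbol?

3

Start: {C}
read 0: {B}
read 0: {C}
read 0: {B}
read 0: {C}
read 2: {B, D}
read 2: {A, B}
read 2: {A, C}
read 2: {A, B, C, D}
read 0: {A, B, C}
read 0: {A, B, C}
read 0: {A, B, C}
Final reachable set {A, B, C} has 3 states.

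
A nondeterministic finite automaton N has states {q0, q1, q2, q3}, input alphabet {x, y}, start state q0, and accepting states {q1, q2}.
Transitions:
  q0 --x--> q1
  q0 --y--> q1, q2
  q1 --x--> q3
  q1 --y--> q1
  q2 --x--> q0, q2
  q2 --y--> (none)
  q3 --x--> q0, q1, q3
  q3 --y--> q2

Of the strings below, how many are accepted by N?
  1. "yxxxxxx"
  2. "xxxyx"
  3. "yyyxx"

"yxxxxxx": accepted
"xxxyx": accepted
"yyyxx": accepted

3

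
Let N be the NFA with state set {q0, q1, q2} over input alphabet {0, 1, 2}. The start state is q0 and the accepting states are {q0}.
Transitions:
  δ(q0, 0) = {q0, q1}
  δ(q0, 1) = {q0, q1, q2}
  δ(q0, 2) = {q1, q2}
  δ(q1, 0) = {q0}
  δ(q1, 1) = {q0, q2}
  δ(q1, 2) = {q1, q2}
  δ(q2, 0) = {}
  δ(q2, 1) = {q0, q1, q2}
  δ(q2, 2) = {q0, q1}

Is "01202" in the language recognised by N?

rejected

Start: {q0}
read 0: {q0, q1}
read 1: {q0, q1, q2}
read 2: {q0, q1, q2}
read 0: {q0, q1}
read 2: {q1, q2}
Reachable ∩ accepting = {} — empty.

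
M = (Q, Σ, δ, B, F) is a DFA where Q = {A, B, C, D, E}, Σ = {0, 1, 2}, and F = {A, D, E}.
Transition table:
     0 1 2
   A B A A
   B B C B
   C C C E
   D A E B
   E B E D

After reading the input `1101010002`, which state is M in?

E

B --1--> C
C --1--> C
C --0--> C
C --1--> C
C --0--> C
C --1--> C
C --0--> C
C --0--> C
C --0--> C
C --2--> E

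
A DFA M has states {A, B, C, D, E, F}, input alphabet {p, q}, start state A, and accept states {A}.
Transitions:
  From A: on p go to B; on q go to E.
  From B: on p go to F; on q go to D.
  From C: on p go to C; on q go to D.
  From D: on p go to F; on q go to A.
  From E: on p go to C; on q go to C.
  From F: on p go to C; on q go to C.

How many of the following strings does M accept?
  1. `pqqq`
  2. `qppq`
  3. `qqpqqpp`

`pqqq`: rejected
`qppq`: rejected
`qqpqqpp`: rejected

0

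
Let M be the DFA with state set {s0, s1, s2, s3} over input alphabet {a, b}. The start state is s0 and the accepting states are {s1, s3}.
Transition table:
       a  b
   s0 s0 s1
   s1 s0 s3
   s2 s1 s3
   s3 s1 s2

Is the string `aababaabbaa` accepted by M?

rejected

s0 --a--> s0
s0 --a--> s0
s0 --b--> s1
s1 --a--> s0
s0 --b--> s1
s1 --a--> s0
s0 --a--> s0
s0 --b--> s1
s1 --b--> s3
s3 --a--> s1
s1 --a--> s0
End in state s0, which is not an accepting state.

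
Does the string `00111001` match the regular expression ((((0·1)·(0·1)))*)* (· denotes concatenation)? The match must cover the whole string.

no

00111001 cannot be split into zero or more pieces each matching (((0·1)·(0·1)))*.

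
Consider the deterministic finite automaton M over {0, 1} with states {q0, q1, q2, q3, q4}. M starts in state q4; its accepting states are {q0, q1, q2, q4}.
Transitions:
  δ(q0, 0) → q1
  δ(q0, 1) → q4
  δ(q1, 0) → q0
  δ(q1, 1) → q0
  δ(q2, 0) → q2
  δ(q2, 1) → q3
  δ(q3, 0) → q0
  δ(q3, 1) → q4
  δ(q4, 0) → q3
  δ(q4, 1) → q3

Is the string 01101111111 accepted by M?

q4 --0--> q3
q3 --1--> q4
q4 --1--> q3
q3 --0--> q0
q0 --1--> q4
q4 --1--> q3
q3 --1--> q4
q4 --1--> q3
q3 --1--> q4
q4 --1--> q3
q3 --1--> q4
End in state q4, which is an accepting state.

accepted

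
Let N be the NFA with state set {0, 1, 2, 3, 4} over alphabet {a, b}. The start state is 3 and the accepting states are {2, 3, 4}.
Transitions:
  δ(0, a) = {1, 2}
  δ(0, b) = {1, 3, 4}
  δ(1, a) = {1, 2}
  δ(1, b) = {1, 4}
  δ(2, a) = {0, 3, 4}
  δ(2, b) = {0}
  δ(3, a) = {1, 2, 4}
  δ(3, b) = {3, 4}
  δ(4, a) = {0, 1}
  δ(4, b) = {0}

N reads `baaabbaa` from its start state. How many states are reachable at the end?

Start: {3}
read b: {3, 4}
read a: {0, 1, 2, 4}
read a: {0, 1, 2, 3, 4}
read a: {0, 1, 2, 3, 4}
read b: {0, 1, 3, 4}
read b: {0, 1, 3, 4}
read a: {0, 1, 2, 4}
read a: {0, 1, 2, 3, 4}
Final reachable set {0, 1, 2, 3, 4} has 5 states.

5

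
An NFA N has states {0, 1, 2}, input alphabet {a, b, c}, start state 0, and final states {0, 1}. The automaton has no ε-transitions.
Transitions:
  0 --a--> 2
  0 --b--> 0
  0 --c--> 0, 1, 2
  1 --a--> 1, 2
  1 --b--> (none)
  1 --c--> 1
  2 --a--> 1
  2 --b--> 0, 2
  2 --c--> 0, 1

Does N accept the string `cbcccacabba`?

accepted

Start: {0}
read c: {0, 1, 2}
read b: {0, 2}
read c: {0, 1, 2}
read c: {0, 1, 2}
read c: {0, 1, 2}
read a: {1, 2}
read c: {0, 1}
read a: {1, 2}
read b: {0, 2}
read b: {0, 2}
read a: {1, 2}
Reachable ∩ accepting = {1} — nonempty.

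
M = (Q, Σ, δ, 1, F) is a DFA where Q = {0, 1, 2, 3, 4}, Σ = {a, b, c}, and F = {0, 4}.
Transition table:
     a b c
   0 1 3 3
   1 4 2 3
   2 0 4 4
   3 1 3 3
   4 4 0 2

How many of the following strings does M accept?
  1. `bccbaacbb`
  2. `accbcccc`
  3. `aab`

`bccbaacbb`: accepted
`accbcccc`: rejected
`aab`: accepted

2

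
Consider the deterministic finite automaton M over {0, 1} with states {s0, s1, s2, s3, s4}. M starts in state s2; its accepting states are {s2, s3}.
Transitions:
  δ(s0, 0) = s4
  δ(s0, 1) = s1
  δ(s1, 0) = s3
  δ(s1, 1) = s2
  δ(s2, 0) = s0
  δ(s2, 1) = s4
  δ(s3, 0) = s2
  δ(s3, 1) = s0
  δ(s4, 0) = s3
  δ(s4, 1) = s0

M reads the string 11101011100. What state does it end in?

s4

s2 --1--> s4
s4 --1--> s0
s0 --1--> s1
s1 --0--> s3
s3 --1--> s0
s0 --0--> s4
s4 --1--> s0
s0 --1--> s1
s1 --1--> s2
s2 --0--> s0
s0 --0--> s4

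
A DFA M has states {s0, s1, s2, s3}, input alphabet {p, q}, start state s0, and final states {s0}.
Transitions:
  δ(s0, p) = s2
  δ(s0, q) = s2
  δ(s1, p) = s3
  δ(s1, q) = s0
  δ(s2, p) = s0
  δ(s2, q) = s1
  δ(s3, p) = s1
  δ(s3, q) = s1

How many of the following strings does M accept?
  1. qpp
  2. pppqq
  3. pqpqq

qpp: rejected
pppqq: accepted
pqpqq: accepted

2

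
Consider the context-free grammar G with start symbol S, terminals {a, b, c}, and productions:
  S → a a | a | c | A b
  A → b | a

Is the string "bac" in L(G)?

no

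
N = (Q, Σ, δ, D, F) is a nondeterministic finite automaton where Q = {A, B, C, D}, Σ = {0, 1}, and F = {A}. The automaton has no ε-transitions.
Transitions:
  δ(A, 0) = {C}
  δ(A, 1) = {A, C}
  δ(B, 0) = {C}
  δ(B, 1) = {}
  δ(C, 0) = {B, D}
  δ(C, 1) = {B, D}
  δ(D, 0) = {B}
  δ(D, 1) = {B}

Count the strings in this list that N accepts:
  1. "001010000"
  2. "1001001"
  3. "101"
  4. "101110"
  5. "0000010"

0

"001010000": rejected
"1001001": rejected
"101": rejected
"101110": rejected
"0000010": rejected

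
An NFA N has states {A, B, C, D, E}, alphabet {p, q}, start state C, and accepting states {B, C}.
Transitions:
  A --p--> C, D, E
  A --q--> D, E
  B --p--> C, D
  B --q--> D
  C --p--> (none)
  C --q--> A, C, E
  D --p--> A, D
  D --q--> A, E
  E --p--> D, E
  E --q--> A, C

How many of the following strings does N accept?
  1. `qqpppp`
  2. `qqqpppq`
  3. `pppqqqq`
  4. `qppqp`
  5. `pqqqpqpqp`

`qqpppp`: accepted
`qqqpppq`: accepted
`pppqqqq`: rejected
`qppqp`: accepted
`pqqqpqpqp`: rejected

3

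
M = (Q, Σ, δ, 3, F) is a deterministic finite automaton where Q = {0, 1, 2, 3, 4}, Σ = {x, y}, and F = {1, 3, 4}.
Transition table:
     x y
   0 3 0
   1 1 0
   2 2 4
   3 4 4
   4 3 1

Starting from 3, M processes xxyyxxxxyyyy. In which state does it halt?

3 --x--> 4
4 --x--> 3
3 --y--> 4
4 --y--> 1
1 --x--> 1
1 --x--> 1
1 --x--> 1
1 --x--> 1
1 --y--> 0
0 --y--> 0
0 --y--> 0
0 --y--> 0

0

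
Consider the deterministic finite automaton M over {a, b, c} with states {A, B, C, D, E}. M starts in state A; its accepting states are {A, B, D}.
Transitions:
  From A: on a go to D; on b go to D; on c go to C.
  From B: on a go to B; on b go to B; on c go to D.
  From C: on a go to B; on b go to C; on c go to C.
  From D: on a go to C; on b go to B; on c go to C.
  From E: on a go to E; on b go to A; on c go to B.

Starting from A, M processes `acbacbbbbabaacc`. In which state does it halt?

C

A --a--> D
D --c--> C
C --b--> C
C --a--> B
B --c--> D
D --b--> B
B --b--> B
B --b--> B
B --b--> B
B --a--> B
B --b--> B
B --a--> B
B --a--> B
B --c--> D
D --c--> C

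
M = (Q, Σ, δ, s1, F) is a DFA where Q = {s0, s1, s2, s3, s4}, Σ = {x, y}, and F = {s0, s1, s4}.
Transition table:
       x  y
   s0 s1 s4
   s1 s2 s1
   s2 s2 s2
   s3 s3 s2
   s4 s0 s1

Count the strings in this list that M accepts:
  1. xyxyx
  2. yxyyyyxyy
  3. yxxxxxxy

0

xyxyx: rejected
yxyyyyxyy: rejected
yxxxxxxy: rejected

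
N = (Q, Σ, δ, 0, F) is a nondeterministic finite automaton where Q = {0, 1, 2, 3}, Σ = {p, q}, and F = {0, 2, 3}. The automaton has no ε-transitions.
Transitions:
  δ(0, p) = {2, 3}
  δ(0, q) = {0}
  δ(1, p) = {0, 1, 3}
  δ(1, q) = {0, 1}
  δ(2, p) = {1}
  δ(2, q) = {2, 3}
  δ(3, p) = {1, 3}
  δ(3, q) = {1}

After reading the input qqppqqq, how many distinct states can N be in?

Start: {0}
read q: {0}
read q: {0}
read p: {2, 3}
read p: {1, 3}
read q: {0, 1}
read q: {0, 1}
read q: {0, 1}
Final reachable set {0, 1} has 2 states.

2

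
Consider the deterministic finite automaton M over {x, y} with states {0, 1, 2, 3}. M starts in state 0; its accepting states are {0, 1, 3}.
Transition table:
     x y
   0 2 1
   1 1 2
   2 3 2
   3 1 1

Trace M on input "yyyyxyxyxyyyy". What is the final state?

2

0 --y--> 1
1 --y--> 2
2 --y--> 2
2 --y--> 2
2 --x--> 3
3 --y--> 1
1 --x--> 1
1 --y--> 2
2 --x--> 3
3 --y--> 1
1 --y--> 2
2 --y--> 2
2 --y--> 2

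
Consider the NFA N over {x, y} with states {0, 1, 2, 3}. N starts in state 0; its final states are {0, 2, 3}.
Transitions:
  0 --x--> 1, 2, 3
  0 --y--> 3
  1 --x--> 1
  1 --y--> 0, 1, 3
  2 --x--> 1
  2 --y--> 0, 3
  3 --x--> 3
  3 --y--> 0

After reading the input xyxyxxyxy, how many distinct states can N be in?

Start: {0}
read x: {1, 2, 3}
read y: {0, 1, 3}
read x: {1, 2, 3}
read y: {0, 1, 3}
read x: {1, 2, 3}
read x: {1, 3}
read y: {0, 1, 3}
read x: {1, 2, 3}
read y: {0, 1, 3}
Final reachable set {0, 1, 3} has 3 states.

3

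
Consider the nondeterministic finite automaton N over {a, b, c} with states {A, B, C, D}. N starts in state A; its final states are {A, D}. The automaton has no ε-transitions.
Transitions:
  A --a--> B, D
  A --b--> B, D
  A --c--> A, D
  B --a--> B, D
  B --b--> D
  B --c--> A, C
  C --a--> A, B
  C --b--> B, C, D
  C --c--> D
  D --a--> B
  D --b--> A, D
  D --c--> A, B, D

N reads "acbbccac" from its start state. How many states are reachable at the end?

4

Start: {A}
read a: {B, D}
read c: {A, B, C, D}
read b: {A, B, C, D}
read b: {A, B, C, D}
read c: {A, B, C, D}
read c: {A, B, C, D}
read a: {A, B, D}
read c: {A, B, C, D}
Final reachable set {A, B, C, D} has 4 states.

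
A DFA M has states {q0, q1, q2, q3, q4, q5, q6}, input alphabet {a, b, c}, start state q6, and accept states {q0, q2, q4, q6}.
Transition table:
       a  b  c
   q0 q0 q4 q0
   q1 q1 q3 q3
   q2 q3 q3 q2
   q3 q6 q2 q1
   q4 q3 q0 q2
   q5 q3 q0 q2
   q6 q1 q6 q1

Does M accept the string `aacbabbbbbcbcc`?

rejected

q6 --a--> q1
q1 --a--> q1
q1 --c--> q3
q3 --b--> q2
q2 --a--> q3
q3 --b--> q2
q2 --b--> q3
q3 --b--> q2
q2 --b--> q3
q3 --b--> q2
q2 --c--> q2
q2 --b--> q3
q3 --c--> q1
q1 --c--> q3
End in state q3, which is not an accepting state.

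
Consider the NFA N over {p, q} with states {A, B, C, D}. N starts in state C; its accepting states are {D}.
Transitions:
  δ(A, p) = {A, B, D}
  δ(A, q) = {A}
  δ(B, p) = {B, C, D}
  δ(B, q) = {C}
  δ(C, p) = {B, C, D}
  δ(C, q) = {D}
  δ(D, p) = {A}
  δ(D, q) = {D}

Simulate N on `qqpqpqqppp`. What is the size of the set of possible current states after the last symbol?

4

Start: {C}
read q: {D}
read q: {D}
read p: {A}
read q: {A}
read p: {A, B, D}
read q: {A, C, D}
read q: {A, D}
read p: {A, B, D}
read p: {A, B, C, D}
read p: {A, B, C, D}
Final reachable set {A, B, C, D} has 4 states.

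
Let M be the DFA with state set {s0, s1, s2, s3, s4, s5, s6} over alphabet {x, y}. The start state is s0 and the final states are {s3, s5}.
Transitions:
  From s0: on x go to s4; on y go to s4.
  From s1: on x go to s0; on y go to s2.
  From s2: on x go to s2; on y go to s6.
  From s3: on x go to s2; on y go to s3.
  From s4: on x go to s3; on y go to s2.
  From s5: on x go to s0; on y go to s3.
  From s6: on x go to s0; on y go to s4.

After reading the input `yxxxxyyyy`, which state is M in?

s0 --y--> s4
s4 --x--> s3
s3 --x--> s2
s2 --x--> s2
s2 --x--> s2
s2 --y--> s6
s6 --y--> s4
s4 --y--> s2
s2 --y--> s6

s6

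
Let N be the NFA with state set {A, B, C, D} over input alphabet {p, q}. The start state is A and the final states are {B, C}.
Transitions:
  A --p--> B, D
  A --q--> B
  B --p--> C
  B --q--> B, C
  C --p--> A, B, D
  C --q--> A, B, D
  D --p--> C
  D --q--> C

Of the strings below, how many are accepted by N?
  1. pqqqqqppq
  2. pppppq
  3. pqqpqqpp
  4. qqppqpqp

4

pqqqqqppq: accepted
pppppq: accepted
pqqpqqpp: accepted
qqppqpqp: accepted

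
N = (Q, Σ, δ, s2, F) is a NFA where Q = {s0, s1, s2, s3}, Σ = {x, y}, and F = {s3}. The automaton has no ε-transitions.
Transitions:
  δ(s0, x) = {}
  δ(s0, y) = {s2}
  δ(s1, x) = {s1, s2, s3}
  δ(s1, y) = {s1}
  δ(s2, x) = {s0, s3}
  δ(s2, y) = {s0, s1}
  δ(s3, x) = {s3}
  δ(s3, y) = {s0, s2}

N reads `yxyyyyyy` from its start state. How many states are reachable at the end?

Start: {s2}
read y: {s0, s1}
read x: {s1, s2, s3}
read y: {s0, s1, s2}
read y: {s0, s1, s2}
read y: {s0, s1, s2}
read y: {s0, s1, s2}
read y: {s0, s1, s2}
read y: {s0, s1, s2}
Final reachable set {s0, s1, s2} has 3 states.

3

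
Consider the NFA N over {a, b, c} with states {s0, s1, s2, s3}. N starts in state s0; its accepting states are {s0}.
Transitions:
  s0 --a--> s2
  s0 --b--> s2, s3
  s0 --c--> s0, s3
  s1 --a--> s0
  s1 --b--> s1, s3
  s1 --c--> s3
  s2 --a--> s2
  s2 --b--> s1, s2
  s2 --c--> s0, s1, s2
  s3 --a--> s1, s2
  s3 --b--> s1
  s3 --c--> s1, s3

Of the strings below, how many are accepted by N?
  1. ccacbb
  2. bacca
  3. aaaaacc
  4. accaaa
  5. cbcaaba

ccacbb: rejected
bacca: accepted
aaaaacc: accepted
accaaa: rejected
cbcaaba: accepted

3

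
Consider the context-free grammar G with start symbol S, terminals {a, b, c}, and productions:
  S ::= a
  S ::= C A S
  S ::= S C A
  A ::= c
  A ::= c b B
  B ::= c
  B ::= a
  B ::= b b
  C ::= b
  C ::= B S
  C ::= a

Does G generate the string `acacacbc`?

S ⇒ SCA ⇒ CASCA ⇒ aASCA ⇒ acSCA ⇒ acaCA ⇒ acaBSA ⇒ acacSA ⇒ acacaA ⇒ acacacbB ⇒ acacacbc

yes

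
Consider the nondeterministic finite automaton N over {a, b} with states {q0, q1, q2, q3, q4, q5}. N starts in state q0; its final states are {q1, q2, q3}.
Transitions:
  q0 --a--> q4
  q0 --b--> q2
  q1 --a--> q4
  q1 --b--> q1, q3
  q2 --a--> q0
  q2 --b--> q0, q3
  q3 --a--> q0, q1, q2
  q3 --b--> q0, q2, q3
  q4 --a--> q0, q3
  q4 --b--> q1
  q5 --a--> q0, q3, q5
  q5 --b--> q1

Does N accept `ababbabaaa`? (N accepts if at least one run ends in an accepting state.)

Start: {q0}
read a: {q4}
read b: {q1}
read a: {q4}
read b: {q1}
read b: {q1, q3}
read a: {q0, q1, q2, q4}
read b: {q0, q1, q2, q3}
read a: {q0, q1, q2, q4}
read a: {q0, q3, q4}
read a: {q0, q1, q2, q3, q4}
Reachable ∩ accepting = {q1, q2, q3} — nonempty.

accepted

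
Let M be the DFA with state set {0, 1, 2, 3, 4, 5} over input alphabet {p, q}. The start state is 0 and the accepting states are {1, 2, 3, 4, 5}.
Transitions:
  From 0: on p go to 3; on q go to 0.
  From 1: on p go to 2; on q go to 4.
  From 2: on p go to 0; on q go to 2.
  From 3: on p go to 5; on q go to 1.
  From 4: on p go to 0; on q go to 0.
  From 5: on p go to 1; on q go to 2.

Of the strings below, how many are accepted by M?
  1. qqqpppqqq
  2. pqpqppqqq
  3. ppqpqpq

qqqpppqqq: rejected
pqpqppqqq: rejected
ppqpqpq: accepted

1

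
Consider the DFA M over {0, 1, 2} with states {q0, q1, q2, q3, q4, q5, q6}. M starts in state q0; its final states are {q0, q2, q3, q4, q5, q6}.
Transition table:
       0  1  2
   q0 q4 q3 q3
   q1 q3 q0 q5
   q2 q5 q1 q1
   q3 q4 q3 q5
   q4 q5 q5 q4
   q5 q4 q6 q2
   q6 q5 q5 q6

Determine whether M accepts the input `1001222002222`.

accepted

q0 --1--> q3
q3 --0--> q4
q4 --0--> q5
q5 --1--> q6
q6 --2--> q6
q6 --2--> q6
q6 --2--> q6
q6 --0--> q5
q5 --0--> q4
q4 --2--> q4
q4 --2--> q4
q4 --2--> q4
q4 --2--> q4
End in state q4, which is an accepting state.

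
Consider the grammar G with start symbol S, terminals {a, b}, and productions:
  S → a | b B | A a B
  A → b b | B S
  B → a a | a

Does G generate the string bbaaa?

S ⇒ AaB ⇒ bbaB ⇒ bbaaa

yes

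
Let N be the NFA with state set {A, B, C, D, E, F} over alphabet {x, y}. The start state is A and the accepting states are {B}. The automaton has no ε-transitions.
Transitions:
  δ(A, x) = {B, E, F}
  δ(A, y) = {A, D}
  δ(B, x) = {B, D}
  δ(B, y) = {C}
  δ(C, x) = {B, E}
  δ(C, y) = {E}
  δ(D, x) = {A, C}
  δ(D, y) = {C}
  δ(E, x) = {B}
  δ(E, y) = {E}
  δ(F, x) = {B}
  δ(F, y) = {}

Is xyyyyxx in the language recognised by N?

accepted

Start: {A}
read x: {B, E, F}
read y: {C, E}
read y: {E}
read y: {E}
read y: {E}
read x: {B}
read x: {B, D}
Reachable ∩ accepting = {B} — nonempty.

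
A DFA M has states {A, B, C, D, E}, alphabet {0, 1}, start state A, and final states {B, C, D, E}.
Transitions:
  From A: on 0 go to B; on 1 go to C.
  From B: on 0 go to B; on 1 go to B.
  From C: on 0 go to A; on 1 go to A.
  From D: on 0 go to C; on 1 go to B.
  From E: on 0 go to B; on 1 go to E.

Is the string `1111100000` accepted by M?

accepted

A --1--> C
C --1--> A
A --1--> C
C --1--> A
A --1--> C
C --0--> A
A --0--> B
B --0--> B
B --0--> B
B --0--> B
End in state B, which is an accepting state.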